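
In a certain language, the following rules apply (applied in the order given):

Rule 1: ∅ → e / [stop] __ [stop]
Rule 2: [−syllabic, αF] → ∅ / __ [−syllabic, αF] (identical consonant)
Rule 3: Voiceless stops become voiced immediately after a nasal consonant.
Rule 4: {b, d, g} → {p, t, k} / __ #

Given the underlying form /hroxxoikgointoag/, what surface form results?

hroxoikegoindoak

Rule 1 (stop-cluster e-epenthesis): /k/ and /g/ form a stop–stop cluster, so [e] is inserted between them. /hroxxoikgointoag/ → hroxxoikegointoag.
Rule 2 (degemination): /xx/ is a geminate; the first /x/ deletes. /hroxxoikegointoag/ → hroxoikegointoag.
Rule 3 (post-nasal voicing): /t/ is a voiceless stop immediately after the nasal /n/, so it voices to [d]. /hroxoikegointoag/ → hroxoikegoindoag.
Rule 4 (final devoicing): /g/ is a voiced stop in word-final position, so it devoices to [k]. /hroxoikegoindoag/ → hroxoikegoindoak.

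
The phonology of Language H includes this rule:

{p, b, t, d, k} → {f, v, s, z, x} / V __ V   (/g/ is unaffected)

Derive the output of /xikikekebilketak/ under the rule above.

/k/ is a stop between vowels /i/ and /i/, so it spirantizes to the fricative [x].
/k/ is a stop between vowels /i/ and /e/, so it spirantizes to the fricative [x].
/k/ is a stop between vowels /e/ and /e/, so it spirantizes to the fricative [x].
/b/ is a stop between vowels /e/ and /i/, so it spirantizes to the fricative [v].
/t/ is a stop between vowels /e/ and /a/, so it spirantizes to the fricative [s].
The other instances of /k/ do not occur in the required environment and remain unchanged.
Surface form: [xixixexevilkesak].

xixixexevilkesak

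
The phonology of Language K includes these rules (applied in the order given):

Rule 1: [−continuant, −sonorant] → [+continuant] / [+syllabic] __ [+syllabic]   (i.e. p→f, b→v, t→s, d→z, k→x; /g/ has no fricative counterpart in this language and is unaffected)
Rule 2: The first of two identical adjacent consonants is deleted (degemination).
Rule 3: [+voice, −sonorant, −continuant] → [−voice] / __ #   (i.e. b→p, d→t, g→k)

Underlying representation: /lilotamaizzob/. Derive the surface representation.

lilosamaizop

Rule 1 (intervocalic spirantization): /t/ is a stop between vowels /o/ and /a/, so it spirantizes to the fricative [s]. /lilotamaizzob/ → lilosamaizzob.
Rule 2 (degemination): /zz/ is a geminate; the first /z/ deletes. /lilosamaizzob/ → lilosamaizob.
Rule 3 (final devoicing): /b/ is a voiced stop in word-final position, so it devoices to [p]. /lilosamaizob/ → lilosamaizop.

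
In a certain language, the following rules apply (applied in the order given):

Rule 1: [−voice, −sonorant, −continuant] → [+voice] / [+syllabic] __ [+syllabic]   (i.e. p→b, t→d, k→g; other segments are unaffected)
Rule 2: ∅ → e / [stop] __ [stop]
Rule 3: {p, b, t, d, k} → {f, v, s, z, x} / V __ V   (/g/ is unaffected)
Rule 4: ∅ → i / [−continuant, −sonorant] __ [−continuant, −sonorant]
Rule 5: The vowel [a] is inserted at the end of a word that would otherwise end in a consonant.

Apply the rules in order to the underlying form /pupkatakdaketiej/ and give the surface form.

Rule 1 (intervocalic voicing): /t/ is a voiceless stop between vowels /a/ and /a/, so it voices to [d]. /k/ is a voiceless stop between vowels /a/ and /e/, so it voices to [g]. /t/ is a voiceless stop between vowels /e/ and /i/, so it voices to [d]. /pupkatakdaketiej/ → pupkadakdagediej.
Rule 2 (stop-cluster e-epenthesis): /p/ and /k/ form a stop–stop cluster, so [e] is inserted between them. /k/ and /d/ form a stop–stop cluster, so [e] is inserted between them. /pupkadakdagediej/ → pupekadakedagediej.
Rule 3 (intervocalic spirantization): /p/ is a stop between vowels /u/ and /e/, so it spirantizes to the fricative [f]. /k/ is a stop between vowels /e/ and /a/, so it spirantizes to the fricative [x]. /d/ is a stop between vowels /a/ and /a/, so it spirantizes to the fricative [z]. /k/ is a stop between vowels /a/ and /e/, so it spirantizes to the fricative [x]. /d/ is a stop between vowels /e/ and /a/, so it spirantizes to the fricative [z]. /d/ is a stop between vowels /e/ and /i/, so it spirantizes to the fricative [z]. /pupekadakedagediej/ → pufexazaxezageziej.
Rule 4 (stop-cluster i-epenthesis): no segment meets the environment; /pufexazaxezageziej/ is unchanged.
Rule 5 (final a-epenthesis): the form ends in the consonant /j/, so [a] is inserted word-finally. /pufexazaxezageziej/ → pufexazaxezagezieja.

pufexazaxezagezieja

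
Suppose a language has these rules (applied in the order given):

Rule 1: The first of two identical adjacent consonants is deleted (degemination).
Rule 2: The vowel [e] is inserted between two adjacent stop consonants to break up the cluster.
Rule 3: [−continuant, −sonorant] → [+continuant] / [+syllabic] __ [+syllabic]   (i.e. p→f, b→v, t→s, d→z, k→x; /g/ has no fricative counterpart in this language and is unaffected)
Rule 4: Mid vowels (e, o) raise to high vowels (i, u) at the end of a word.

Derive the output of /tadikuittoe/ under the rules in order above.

Rule 1 (degemination): /tt/ is a geminate; the first /t/ deletes. /tadikuittoe/ → tadikuitoe.
Rule 2 (stop-cluster e-epenthesis): no segment meets the environment; /tadikuitoe/ is unchanged.
Rule 3 (intervocalic spirantization): /d/ is a stop between vowels /a/ and /i/, so it spirantizes to the fricative [z]. /k/ is a stop between vowels /i/ and /u/, so it spirantizes to the fricative [x]. /t/ is a stop between vowels /i/ and /o/, so it spirantizes to the fricative [s]. /tadikuitoe/ → tazixuisoe.
Rule 4 (final vowel raising): /e/ is a mid vowel in word-final position, so it raises to [i]. /tazixuisoe/ → tazixuisoi.

tazixuisoi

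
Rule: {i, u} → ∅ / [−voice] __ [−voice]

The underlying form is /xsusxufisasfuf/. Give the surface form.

/u/ is a high vowel flanked by voiceless consonants /s/ and /s/, so it deletes.
/u/ is a high vowel flanked by voiceless consonants /x/ and /f/, so it deletes.
/i/ is a high vowel flanked by voiceless consonants /f/ and /s/, so it deletes.
/u/ is a high vowel flanked by voiceless consonants /f/ and /f/, so it deletes.
Surface form: [xssxfsasff].

xssxfsasff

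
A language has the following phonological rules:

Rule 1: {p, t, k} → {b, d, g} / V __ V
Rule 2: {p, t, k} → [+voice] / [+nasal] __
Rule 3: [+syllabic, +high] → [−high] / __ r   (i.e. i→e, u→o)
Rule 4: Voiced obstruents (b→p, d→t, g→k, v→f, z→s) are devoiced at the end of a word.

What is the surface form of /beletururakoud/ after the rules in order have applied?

Rule 1 (intervocalic voicing): /t/ is a voiceless stop between vowels /e/ and /u/, so it voices to [d]. /k/ is a voiceless stop between vowels /a/ and /o/, so it voices to [g]. /beletururakoud/ → beledururagoud.
Rule 2 (post-nasal voicing): no segment meets the environment; /beledururagoud/ is unchanged.
Rule 3 (pre-rhotic lowering): /u/ is a high vowel immediately before /r/, so it lowers to [o]. /u/ is a high vowel immediately before /r/, so it lowers to [o]. /beledururagoud/ → beledororagoud.
Rule 4 (final devoicing): /d/ is a voiced obstruent in word-final position, so it devoices to [t]. /beledororagoud/ → beledororagout.

beledororagout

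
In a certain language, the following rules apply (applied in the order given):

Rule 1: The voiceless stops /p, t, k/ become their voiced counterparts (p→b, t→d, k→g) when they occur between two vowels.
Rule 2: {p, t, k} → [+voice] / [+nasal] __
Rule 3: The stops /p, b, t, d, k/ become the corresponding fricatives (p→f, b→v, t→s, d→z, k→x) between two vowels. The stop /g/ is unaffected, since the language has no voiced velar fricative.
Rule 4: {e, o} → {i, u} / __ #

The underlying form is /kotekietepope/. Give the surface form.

Rule 1 (intervocalic voicing): /t/ is a voiceless stop between vowels /o/ and /e/, so it voices to [d]. /k/ is a voiceless stop between vowels /e/ and /i/, so it voices to [g]. /t/ is a voiceless stop between vowels /e/ and /e/, so it voices to [d]. /p/ is a voiceless stop between vowels /e/ and /o/, so it voices to [b]. /p/ is a voiceless stop between vowels /o/ and /e/, so it voices to [b]. /kotekietepope/ → kodegiedebobe.
Rule 2 (post-nasal voicing): no segment meets the environment; /kodegiedebobe/ is unchanged.
Rule 3 (intervocalic spirantization): /d/ is a stop between vowels /o/ and /e/, so it spirantizes to the fricative [z]. /d/ is a stop between vowels /e/ and /e/, so it spirantizes to the fricative [z]. /b/ is a stop between vowels /e/ and /o/, so it spirantizes to the fricative [v]. /b/ is a stop between vowels /o/ and /e/, so it spirantizes to the fricative [v]. /kodegiedebobe/ → kozegiezevove.
Rule 4 (final vowel raising): /e/ is a mid vowel in word-final position, so it raises to [i]. /kozegiezevove/ → kozegiezevovi.

kozegiezevovi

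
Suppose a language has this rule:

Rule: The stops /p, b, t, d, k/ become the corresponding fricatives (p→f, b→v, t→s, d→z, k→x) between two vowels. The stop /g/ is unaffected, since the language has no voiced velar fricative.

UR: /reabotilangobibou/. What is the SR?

/b/ is a stop between vowels /a/ and /o/, so it spirantizes to the fricative [v].
/t/ is a stop between vowels /o/ and /i/, so it spirantizes to the fricative [s].
/b/ is a stop between vowels /o/ and /i/, so it spirantizes to the fricative [v].
/b/ is a stop between vowels /i/ and /o/, so it spirantizes to the fricative [v].
Surface form: [reavosilangovivou].

reavosilangovivou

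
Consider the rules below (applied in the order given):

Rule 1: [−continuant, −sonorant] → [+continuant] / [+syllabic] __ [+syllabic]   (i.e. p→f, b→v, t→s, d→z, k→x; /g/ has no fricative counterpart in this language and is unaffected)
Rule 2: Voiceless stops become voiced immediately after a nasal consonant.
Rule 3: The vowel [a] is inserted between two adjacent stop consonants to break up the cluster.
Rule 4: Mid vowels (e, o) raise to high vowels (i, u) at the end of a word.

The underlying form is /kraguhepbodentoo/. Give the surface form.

kraguhepabozendou

Rule 1 (intervocalic spirantization): /d/ is a stop between vowels /o/ and /e/, so it spirantizes to the fricative [z]. /kraguhepbodentoo/ → kraguhepbozentoo.
Rule 2 (post-nasal voicing): /t/ is a voiceless stop immediately after the nasal /n/, so it voices to [d]. /kraguhepbozentoo/ → kraguhepbozendoo.
Rule 3 (stop-cluster a-epenthesis): /p/ and /b/ form a stop–stop cluster, so [a] is inserted between them. /kraguhepbozendoo/ → kraguhepabozendoo.
Rule 4 (final vowel raising): /o/ is a mid vowel in word-final position, so it raises to [u]. /kraguhepabozendoo/ → kraguhepabozendou.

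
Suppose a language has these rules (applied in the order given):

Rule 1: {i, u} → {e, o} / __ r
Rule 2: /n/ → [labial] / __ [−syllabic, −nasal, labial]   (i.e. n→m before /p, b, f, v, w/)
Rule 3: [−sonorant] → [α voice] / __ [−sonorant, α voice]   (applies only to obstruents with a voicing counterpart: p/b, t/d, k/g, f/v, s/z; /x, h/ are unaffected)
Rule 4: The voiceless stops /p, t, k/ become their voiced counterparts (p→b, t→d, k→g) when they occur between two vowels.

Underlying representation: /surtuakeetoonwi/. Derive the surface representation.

sortuageedoomwi

Rule 1 (pre-rhotic lowering): /u/ is a high vowel immediately before /r/, so it lowers to [o]. /surtuakeetoonwi/ → sortuakeetoonwi.
Rule 2 (nasal place assimilation): /n/ precedes the labial consonant /w/, so it assimilates in place to [m]. /sortuakeetoonwi/ → sortuakeetoomwi.
Rule 3 (regressive voicing assimilation): no segment meets the environment; /sortuakeetoomwi/ is unchanged.
Rule 4 (intervocalic voicing): /k/ is a voiceless stop between vowels /a/ and /e/, so it voices to [g]. /t/ is a voiceless stop between vowels /e/ and /o/, so it voices to [d]. /sortuakeetoomwi/ → sortuageedoomwi.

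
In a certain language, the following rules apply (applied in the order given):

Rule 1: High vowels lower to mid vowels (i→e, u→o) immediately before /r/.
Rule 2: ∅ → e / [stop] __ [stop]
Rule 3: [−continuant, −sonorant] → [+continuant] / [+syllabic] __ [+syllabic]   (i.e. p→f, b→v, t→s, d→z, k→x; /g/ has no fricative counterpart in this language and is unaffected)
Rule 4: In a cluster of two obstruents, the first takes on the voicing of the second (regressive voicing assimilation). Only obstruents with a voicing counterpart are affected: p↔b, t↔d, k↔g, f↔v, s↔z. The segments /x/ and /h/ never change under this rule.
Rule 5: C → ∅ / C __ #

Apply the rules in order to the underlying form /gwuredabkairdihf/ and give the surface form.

gworezavexaerdih

Rule 1 (pre-rhotic lowering): /u/ is a high vowel immediately before /r/, so it lowers to [o]. /i/ is a high vowel immediately before /r/, so it lowers to [e]. /gwuredabkairdihf/ → gworedabkaerdihf.
Rule 2 (stop-cluster e-epenthesis): /b/ and /k/ form a stop–stop cluster, so [e] is inserted between them. /gworedabkaerdihf/ → gworedabekaerdihf.
Rule 3 (intervocalic spirantization): /d/ is a stop between vowels /e/ and /a/, so it spirantizes to the fricative [z]. /b/ is a stop between vowels /a/ and /e/, so it spirantizes to the fricative [v]. /k/ is a stop between vowels /e/ and /a/, so it spirantizes to the fricative [x]. /gworedabekaerdihf/ → gworezavexaerdihf.
Rule 4 (regressive voicing assimilation): no segment meets the environment; /gworezavexaerdihf/ is unchanged.
Rule 5 (final cluster simplification): /f/ is the second consonant of a word-final cluster /hf/, so it deletes. /gworezavexaerdihf/ → gworezavexaerdih.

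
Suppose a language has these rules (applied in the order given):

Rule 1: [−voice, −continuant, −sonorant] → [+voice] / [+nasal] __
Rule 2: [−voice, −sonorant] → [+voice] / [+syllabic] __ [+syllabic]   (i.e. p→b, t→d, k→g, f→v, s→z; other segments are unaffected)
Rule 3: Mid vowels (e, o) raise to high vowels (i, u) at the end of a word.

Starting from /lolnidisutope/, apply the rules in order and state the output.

lolnidizudobi

Rule 1 (post-nasal voicing): no segment meets the environment; /lolnidisutope/ is unchanged.
Rule 2 (intervocalic voicing): /s/ is a voiceless obstruent between vowels /i/ and /u/, so it voices to [z]. /t/ is a voiceless obstruent between vowels /u/ and /o/, so it voices to [d]. /p/ is a voiceless obstruent between vowels /o/ and /e/, so it voices to [b]. /lolnidisutope/ → lolnidizudobe.
Rule 3 (final vowel raising): /e/ is a mid vowel in word-final position, so it raises to [i]. /lolnidizudobe/ → lolnidizudobi.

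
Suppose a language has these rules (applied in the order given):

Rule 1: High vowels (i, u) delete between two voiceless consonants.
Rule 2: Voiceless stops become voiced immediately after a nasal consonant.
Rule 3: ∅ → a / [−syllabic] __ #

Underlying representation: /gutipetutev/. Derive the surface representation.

gutpetteva

Rule 1 (high vowel syncope): /i/ is a high vowel flanked by voiceless consonants /t/ and /p/, so it deletes. /u/ is a high vowel flanked by voiceless consonants /t/ and /t/, so it deletes. /gutipetutev/ → gutpettev.
Rule 2 (post-nasal voicing): no segment meets the environment; /gutpettev/ is unchanged.
Rule 3 (final a-epenthesis): the form ends in the consonant /v/, so [a] is inserted word-finally. /gutpettev/ → gutpetteva.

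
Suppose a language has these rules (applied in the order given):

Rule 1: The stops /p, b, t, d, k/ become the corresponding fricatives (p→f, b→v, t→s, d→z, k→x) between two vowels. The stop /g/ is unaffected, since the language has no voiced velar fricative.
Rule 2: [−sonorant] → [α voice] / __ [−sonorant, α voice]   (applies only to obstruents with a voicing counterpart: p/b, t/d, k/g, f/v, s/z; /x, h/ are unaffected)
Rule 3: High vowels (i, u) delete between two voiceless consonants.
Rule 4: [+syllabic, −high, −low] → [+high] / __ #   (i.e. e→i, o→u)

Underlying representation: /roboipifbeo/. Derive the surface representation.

rovoifivbeu

Rule 1 (intervocalic spirantization): /b/ is a stop between vowels /o/ and /o/, so it spirantizes to the fricative [v]. /p/ is a stop between vowels /i/ and /i/, so it spirantizes to the fricative [f]. /roboipifbeo/ → rovoififbeo.
Rule 2 (regressive voicing assimilation): /f/ precedes the voiced obstruent /b/, so it voices to [v] by assimilation. /rovoififbeo/ → rovoifivbeo.
Rule 3 (high vowel syncope): no segment meets the environment; /rovoifivbeo/ is unchanged.
Rule 4 (final vowel raising): /o/ is a mid vowel in word-final position, so it raises to [u]. /rovoifivbeo/ → rovoifivbeu.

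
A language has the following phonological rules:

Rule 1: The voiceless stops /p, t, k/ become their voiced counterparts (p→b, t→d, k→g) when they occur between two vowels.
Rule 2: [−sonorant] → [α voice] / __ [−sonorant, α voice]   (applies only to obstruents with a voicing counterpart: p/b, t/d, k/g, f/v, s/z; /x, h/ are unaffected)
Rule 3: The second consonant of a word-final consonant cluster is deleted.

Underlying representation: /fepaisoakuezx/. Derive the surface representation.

febaisoagues

Rule 1 (intervocalic voicing): /p/ is a voiceless stop between vowels /e/ and /a/, so it voices to [b]. /k/ is a voiceless stop between vowels /a/ and /u/, so it voices to [g]. /fepaisoakuezx/ → febaisoaguezx.
Rule 2 (regressive voicing assimilation): /z/ precedes the voiceless obstruent /x/, so it devoices to [s] by assimilation. /febaisoaguezx/ → febaisoaguesx.
Rule 3 (final cluster simplification): /x/ is the second consonant of a word-final cluster /sx/, so it deletes. /febaisoaguesx/ → febaisoagues.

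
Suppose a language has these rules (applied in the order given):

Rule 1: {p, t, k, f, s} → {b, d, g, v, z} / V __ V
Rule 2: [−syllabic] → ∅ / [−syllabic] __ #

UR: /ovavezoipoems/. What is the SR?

ovavezoiboem

Rule 1 (intervocalic voicing): /p/ is a voiceless obstruent between vowels /i/ and /o/, so it voices to [b]. /ovavezoipoems/ → ovavezoiboems.
Rule 2 (final cluster simplification): /s/ is the second consonant of a word-final cluster /ms/, so it deletes. /ovavezoiboems/ → ovavezoiboem.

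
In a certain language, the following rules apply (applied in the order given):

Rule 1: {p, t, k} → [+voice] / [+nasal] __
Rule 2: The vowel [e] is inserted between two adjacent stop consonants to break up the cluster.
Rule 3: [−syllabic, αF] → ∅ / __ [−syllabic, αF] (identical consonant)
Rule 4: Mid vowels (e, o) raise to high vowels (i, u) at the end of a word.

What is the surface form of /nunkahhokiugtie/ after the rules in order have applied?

Rule 1 (post-nasal voicing): /k/ is a voiceless stop immediately after the nasal /n/, so it voices to [g]. /nunkahhokiugtie/ → nungahhokiugtie.
Rule 2 (stop-cluster e-epenthesis): /g/ and /t/ form a stop–stop cluster, so [e] is inserted between them. /nungahhokiugtie/ → nungahhokiugetie.
Rule 3 (degemination): /hh/ is a geminate; the first /h/ deletes. /nungahhokiugetie/ → nungahokiugetie.
Rule 4 (final vowel raising): /e/ is a mid vowel in word-final position, so it raises to [i]. /nungahokiugetie/ → nungahokiugetii.

nungahokiugetii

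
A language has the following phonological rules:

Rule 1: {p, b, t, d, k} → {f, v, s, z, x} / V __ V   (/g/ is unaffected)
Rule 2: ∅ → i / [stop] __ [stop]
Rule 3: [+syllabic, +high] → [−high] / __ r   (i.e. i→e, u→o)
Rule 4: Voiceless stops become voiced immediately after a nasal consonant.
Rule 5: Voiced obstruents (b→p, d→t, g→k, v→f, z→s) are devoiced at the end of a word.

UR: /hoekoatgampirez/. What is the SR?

hoexoatigamberes

Rule 1 (intervocalic spirantization): /k/ is a stop between vowels /e/ and /o/, so it spirantizes to the fricative [x]. /hoekoatgampirez/ → hoexoatgampirez.
Rule 2 (stop-cluster i-epenthesis): /t/ and /g/ form a stop–stop cluster, so [i] is inserted between them. /hoexoatgampirez/ → hoexoatigampirez.
Rule 3 (pre-rhotic lowering): /i/ is a high vowel immediately before /r/, so it lowers to [e]. /hoexoatigampirez/ → hoexoatigamperez.
Rule 4 (post-nasal voicing): /p/ is a voiceless stop immediately after the nasal /m/, so it voices to [b]. /hoexoatigamperez/ → hoexoatigamberez.
Rule 5 (final devoicing): /z/ is a voiced obstruent in word-final position, so it devoices to [s]. /hoexoatigamberez/ → hoexoatigamberes.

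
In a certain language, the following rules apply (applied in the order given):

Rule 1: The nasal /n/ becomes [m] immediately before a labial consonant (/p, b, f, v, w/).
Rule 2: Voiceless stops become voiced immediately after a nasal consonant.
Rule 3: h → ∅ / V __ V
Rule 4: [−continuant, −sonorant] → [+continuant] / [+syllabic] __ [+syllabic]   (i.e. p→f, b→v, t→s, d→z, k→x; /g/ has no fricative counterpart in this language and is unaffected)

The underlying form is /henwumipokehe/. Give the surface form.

Rule 1 (nasal place assimilation): /n/ precedes the labial consonant /w/, so it assimilates in place to [m]. /henwumipokehe/ → hemwumipokehe.
Rule 2 (post-nasal voicing): no segment meets the environment; /hemwumipokehe/ is unchanged.
Rule 3 (intervocalic h-deletion): /h/ occurs between vowels /e/ and /e/, so it deletes. /hemwumipokehe/ → hemwumipokee.
Rule 4 (intervocalic spirantization): /p/ is a stop between vowels /i/ and /o/, so it spirantizes to the fricative [f]. /k/ is a stop between vowels /o/ and /e/, so it spirantizes to the fricative [x]. /hemwumipokee/ → hemwumifoxee.

hemwumifoxee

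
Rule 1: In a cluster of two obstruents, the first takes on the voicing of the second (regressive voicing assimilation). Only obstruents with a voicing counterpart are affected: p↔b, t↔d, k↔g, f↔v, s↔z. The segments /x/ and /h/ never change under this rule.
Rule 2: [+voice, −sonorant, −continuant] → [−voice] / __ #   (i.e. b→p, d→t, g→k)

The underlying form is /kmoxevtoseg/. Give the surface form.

kmoxeftosek

Rule 1 (regressive voicing assimilation): /v/ precedes the voiceless obstruent /t/, so it devoices to [f] by assimilation. /kmoxevtoseg/ → kmoxeftoseg.
Rule 2 (final devoicing): /g/ is a voiced stop in word-final position, so it devoices to [k]. /kmoxeftoseg/ → kmoxeftosek.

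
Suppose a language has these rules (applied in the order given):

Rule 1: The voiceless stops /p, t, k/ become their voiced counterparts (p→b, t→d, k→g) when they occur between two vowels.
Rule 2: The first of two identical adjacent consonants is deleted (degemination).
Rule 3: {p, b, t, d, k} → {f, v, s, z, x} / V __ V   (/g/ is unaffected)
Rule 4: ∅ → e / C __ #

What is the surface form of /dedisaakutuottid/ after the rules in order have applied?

Rule 1 (intervocalic voicing): /k/ is a voiceless stop between vowels /a/ and /u/, so it voices to [g]. /t/ is a voiceless stop between vowels /u/ and /u/, so it voices to [d]. /dedisaakutuottid/ → dedisaaguduottid.
Rule 2 (degemination): /tt/ is a geminate; the first /t/ deletes. /dedisaaguduottid/ → dedisaaguduotid.
Rule 3 (intervocalic spirantization): /d/ is a stop between vowels /e/ and /i/, so it spirantizes to the fricative [z]. /d/ is a stop between vowels /u/ and /u/, so it spirantizes to the fricative [z]. /t/ is a stop between vowels /o/ and /i/, so it spirantizes to the fricative [s]. /dedisaaguduotid/ → dezisaaguzuosid.
Rule 4 (final e-epenthesis): the form ends in the consonant /d/, so [e] is inserted word-finally. /dezisaaguzuosid/ → dezisaaguzuoside.

dezisaaguzuoside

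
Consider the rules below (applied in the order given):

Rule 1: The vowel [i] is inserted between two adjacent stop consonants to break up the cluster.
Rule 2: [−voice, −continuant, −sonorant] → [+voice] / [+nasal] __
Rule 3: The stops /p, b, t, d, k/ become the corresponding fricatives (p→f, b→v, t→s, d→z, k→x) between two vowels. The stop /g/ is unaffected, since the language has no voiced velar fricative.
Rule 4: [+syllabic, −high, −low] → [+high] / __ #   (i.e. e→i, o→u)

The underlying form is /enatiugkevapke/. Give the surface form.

enasiugixevafixi

Rule 1 (stop-cluster i-epenthesis): /g/ and /k/ form a stop–stop cluster, so [i] is inserted between them. /p/ and /k/ form a stop–stop cluster, so [i] is inserted between them. /enatiugkevapke/ → enatiugikevapike.
Rule 2 (post-nasal voicing): no segment meets the environment; /enatiugikevapike/ is unchanged.
Rule 3 (intervocalic spirantization): /t/ is a stop between vowels /a/ and /i/, so it spirantizes to the fricative [s]. /k/ is a stop between vowels /i/ and /e/, so it spirantizes to the fricative [x]. /p/ is a stop between vowels /a/ and /i/, so it spirantizes to the fricative [f]. /k/ is a stop between vowels /i/ and /e/, so it spirantizes to the fricative [x]. /enatiugikevapike/ → enasiugixevafixe.
Rule 4 (final vowel raising): /e/ is a mid vowel in word-final position, so it raises to [i]. /enasiugixevafixe/ → enasiugixevafixi.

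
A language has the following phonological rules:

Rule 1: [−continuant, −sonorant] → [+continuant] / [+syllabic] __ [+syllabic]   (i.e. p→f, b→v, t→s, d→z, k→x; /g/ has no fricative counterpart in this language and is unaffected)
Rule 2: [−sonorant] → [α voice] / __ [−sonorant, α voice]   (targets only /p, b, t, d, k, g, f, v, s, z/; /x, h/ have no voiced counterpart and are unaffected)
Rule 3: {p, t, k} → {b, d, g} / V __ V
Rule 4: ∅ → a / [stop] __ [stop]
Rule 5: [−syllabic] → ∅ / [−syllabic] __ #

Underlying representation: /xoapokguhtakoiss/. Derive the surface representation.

xoafogaguhtaxois

Rule 1 (intervocalic spirantization): /p/ is a stop between vowels /a/ and /o/, so it spirantizes to the fricative [f]. /k/ is a stop between vowels /a/ and /o/, so it spirantizes to the fricative [x]. /xoapokguhtakoiss/ → xoafokguhtaxoiss.
Rule 2 (regressive voicing assimilation): /k/ precedes the voiced obstruent /g/, so it voices to [g] by assimilation. /xoafokguhtaxoiss/ → xoafogguhtaxoiss.
Rule 3 (intervocalic voicing): no segment meets the environment; /xoafogguhtaxoiss/ is unchanged.
Rule 4 (stop-cluster a-epenthesis): /g/ and /g/ form a stop–stop cluster, so [a] is inserted between them. /xoafogguhtaxoiss/ → xoafogaguhtaxoiss.
Rule 5 (final cluster simplification): /s/ is the second consonant of a word-final cluster /ss/, so it deletes. /xoafogaguhtaxoiss/ → xoafogaguhtaxois.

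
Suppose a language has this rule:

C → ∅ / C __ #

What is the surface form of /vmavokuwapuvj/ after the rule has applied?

vmavokuwapuv

/j/ is the second consonant of a word-final cluster /vj/, so it deletes.
Surface form: [vmavokuwapuv].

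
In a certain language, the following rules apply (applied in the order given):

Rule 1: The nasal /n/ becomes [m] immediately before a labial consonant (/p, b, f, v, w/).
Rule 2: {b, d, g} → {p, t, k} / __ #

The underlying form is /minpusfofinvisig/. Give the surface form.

Rule 1 (nasal place assimilation): /n/ precedes the labial consonant /p/, so it assimilates in place to [m]. /n/ precedes the labial consonant /v/, so it assimilates in place to [m]. /minpusfofinvisig/ → mimpusfofimvisig.
Rule 2 (final devoicing): /g/ is a voiced stop in word-final position, so it devoices to [k]. /mimpusfofimvisig/ → mimpusfofimvisik.

mimpusfofimvisik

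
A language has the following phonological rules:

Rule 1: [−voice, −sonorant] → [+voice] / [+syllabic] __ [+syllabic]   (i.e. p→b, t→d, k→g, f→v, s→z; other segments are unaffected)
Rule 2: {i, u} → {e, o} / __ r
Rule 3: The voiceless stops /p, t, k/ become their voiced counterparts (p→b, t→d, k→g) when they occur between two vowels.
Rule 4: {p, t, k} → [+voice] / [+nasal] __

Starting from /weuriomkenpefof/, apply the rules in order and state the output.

weoriomgenbevof

Rule 1 (intervocalic voicing): /f/ is a voiceless obstruent between vowels /e/ and /o/, so it voices to [v]. /weuriomkenpefof/ → weuriomkenpevof.
Rule 2 (pre-rhotic lowering): /u/ is a high vowel immediately before /r/, so it lowers to [o]. /weuriomkenpevof/ → weoriomkenpevof.
Rule 3 (intervocalic voicing): no segment meets the environment; /weoriomkenpevof/ is unchanged.
Rule 4 (post-nasal voicing): /k/ is a voiceless stop immediately after the nasal /m/, so it voices to [g]. /p/ is a voiceless stop immediately after the nasal /n/, so it voices to [b]. /weoriomkenpevof/ → weoriomgenbevof.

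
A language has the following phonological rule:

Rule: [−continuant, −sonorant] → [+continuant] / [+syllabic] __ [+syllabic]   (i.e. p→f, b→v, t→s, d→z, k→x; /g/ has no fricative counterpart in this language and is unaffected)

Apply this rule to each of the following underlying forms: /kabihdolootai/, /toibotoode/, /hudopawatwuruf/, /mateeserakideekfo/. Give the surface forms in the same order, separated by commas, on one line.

kavihdoloosai, toivosooze, huzofawatwuruf, maseeseraxizeekfo

/kabihdolootai/: /b/ is a stop between vowels /a/ and /i/, so it spirantizes to the fricative [v]. /t/ is a stop between vowels /o/ and /a/, so it spirantizes to the fricative [s]. → [kavihdoloosai].
/toibotoode/: /b/ is a stop between vowels /i/ and /o/, so it spirantizes to the fricative [v]. /t/ is a stop between vowels /o/ and /o/, so it spirantizes to the fricative [s]. /d/ is a stop between vowels /o/ and /e/, so it spirantizes to the fricative [z]. → [toivosooze].
/hudopawatwuruf/: /d/ is a stop between vowels /u/ and /o/, so it spirantizes to the fricative [z]. /p/ is a stop between vowels /o/ and /a/, so it spirantizes to the fricative [f]. → [huzofawatwuruf].
/mateeserakideekfo/: /t/ is a stop between vowels /a/ and /e/, so it spirantizes to the fricative [s]. /k/ is a stop between vowels /a/ and /i/, so it spirantizes to the fricative [x]. /d/ is a stop between vowels /i/ and /e/, so it spirantizes to the fricative [z]. → [maseeseraxizeekfo].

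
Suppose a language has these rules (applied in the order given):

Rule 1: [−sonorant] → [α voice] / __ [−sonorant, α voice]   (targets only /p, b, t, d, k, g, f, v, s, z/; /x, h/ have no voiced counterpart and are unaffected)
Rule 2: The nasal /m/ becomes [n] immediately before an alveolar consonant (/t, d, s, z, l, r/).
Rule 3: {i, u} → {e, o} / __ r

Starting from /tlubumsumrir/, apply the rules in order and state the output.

tlubunsunrer

Rule 1 (regressive voicing assimilation): no segment meets the environment; /tlubumsumrir/ is unchanged.
Rule 2 (nasal place assimilation): /m/ precedes the alveolar consonant /s/, so it assimilates in place to [n]. /m/ precedes the alveolar consonant /r/, so it assimilates in place to [n]. /tlubumsumrir/ → tlubunsunrir.
Rule 3 (pre-rhotic lowering): /i/ is a high vowel immediately before /r/, so it lowers to [e]. /tlubunsunrir/ → tlubunsunrer.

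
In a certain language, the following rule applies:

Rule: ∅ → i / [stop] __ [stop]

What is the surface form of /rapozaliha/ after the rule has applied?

rapozaliha

No segment of /rapozaliha/ meets the structural description of the rule, so the form surfaces unchanged.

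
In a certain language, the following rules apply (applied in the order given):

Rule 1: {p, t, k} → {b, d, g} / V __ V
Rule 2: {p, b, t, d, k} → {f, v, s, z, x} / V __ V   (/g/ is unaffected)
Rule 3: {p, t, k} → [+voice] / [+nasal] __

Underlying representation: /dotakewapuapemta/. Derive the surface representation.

Rule 1 (intervocalic voicing): /t/ is a voiceless stop between vowels /o/ and /a/, so it voices to [d]. /k/ is a voiceless stop between vowels /a/ and /e/, so it voices to [g]. /p/ is a voiceless stop between vowels /a/ and /u/, so it voices to [b]. /p/ is a voiceless stop between vowels /a/ and /e/, so it voices to [b]. /dotakewapuapemta/ → dodagewabuabemta.
Rule 2 (intervocalic spirantization): /d/ is a stop between vowels /o/ and /a/, so it spirantizes to the fricative [z]. /b/ is a stop between vowels /a/ and /u/, so it spirantizes to the fricative [v]. /b/ is a stop between vowels /a/ and /e/, so it spirantizes to the fricative [v]. /dodagewabuabemta/ → dozagewavuavemta.
Rule 3 (post-nasal voicing): /t/ is a voiceless stop immediately after the nasal /m/, so it voices to [d]. /dozagewavuavemta/ → dozagewavuavemda.

dozagewavuavemda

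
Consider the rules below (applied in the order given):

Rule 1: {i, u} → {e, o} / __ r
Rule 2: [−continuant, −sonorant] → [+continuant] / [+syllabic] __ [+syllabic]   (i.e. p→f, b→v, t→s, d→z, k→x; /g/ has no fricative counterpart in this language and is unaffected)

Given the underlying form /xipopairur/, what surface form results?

xifofaeror

Rule 1 (pre-rhotic lowering): /i/ is a high vowel immediately before /r/, so it lowers to [e]. /u/ is a high vowel immediately before /r/, so it lowers to [o]. /xipopairur/ → xipopaeror.
Rule 2 (intervocalic spirantization): /p/ is a stop between vowels /i/ and /o/, so it spirantizes to the fricative [f]. /p/ is a stop between vowels /o/ and /a/, so it spirantizes to the fricative [f]. /xipopaeror/ → xifofaeror.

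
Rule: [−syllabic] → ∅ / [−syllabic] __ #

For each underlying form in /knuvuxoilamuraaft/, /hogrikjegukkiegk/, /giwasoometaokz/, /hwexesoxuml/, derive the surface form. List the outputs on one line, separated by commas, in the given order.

knuvuxoilamuraaf, hogrikjegukkieg, giwasoometaok, hwexesoxum

/knuvuxoilamuraaft/: /t/ is the second consonant of a word-final cluster /ft/, so it deletes. → [knuvuxoilamuraaf].
/hogrikjegukkiegk/: /k/ is the second consonant of a word-final cluster /gk/, so it deletes. → [hogrikjegukkieg].
/giwasoometaokz/: /z/ is the second consonant of a word-final cluster /kz/, so it deletes. → [giwasoometaok].
/hwexesoxuml/: /l/ is the second consonant of a word-final cluster /ml/, so it deletes. → [hwexesoxum].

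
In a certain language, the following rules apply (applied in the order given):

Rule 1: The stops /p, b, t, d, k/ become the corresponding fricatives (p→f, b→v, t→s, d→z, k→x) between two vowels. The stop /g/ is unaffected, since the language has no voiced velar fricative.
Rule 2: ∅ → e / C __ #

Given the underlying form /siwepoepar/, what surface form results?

siwefoefare

Rule 1 (intervocalic spirantization): /p/ is a stop between vowels /e/ and /o/, so it spirantizes to the fricative [f]. /p/ is a stop between vowels /e/ and /a/, so it spirantizes to the fricative [f]. /siwepoepar/ → siwefoefar.
Rule 2 (final e-epenthesis): the form ends in the consonant /r/, so [e] is inserted word-finally. /siwefoefar/ → siwefoefare.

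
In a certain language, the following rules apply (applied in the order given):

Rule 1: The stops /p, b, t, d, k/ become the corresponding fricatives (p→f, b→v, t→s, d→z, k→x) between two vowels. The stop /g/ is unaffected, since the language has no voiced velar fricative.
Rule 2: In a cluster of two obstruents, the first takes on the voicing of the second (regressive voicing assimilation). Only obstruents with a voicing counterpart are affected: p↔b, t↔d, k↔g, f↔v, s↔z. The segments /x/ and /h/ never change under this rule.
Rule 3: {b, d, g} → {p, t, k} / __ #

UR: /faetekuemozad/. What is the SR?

Rule 1 (intervocalic spirantization): /t/ is a stop between vowels /e/ and /e/, so it spirantizes to the fricative [s]. /k/ is a stop between vowels /e/ and /u/, so it spirantizes to the fricative [x]. /faetekuemozad/ → faesexuemozad.
Rule 2 (regressive voicing assimilation): no segment meets the environment; /faesexuemozad/ is unchanged.
Rule 3 (final devoicing): /d/ is a voiced stop in word-final position, so it devoices to [t]. /faesexuemozad/ → faesexuemozat.

faesexuemozat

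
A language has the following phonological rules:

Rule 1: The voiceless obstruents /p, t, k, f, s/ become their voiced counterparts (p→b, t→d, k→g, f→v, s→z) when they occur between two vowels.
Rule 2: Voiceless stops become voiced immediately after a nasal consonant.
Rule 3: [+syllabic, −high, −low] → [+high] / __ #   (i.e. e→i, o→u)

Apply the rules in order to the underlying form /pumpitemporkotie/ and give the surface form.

Rule 1 (intervocalic voicing): /t/ is a voiceless obstruent between vowels /i/ and /e/, so it voices to [d]. /t/ is a voiceless obstruent between vowels /o/ and /i/, so it voices to [d]. /pumpitemporkotie/ → pumpidemporkodie.
Rule 2 (post-nasal voicing): /p/ is a voiceless stop immediately after the nasal /m/, so it voices to [b]. /p/ is a voiceless stop immediately after the nasal /m/, so it voices to [b]. /pumpidemporkodie/ → pumbidemborkodie.
Rule 3 (final vowel raising): /e/ is a mid vowel in word-final position, so it raises to [i]. /pumbidemborkodie/ → pumbidemborkodii.

pumbidemborkodii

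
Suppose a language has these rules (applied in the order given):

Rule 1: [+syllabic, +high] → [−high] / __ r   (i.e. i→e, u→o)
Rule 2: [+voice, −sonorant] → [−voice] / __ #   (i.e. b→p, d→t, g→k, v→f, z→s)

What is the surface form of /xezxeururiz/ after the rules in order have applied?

Rule 1 (pre-rhotic lowering): /u/ is a high vowel immediately before /r/, so it lowers to [o]. /u/ is a high vowel immediately before /r/, so it lowers to [o]. /xezxeururiz/ → xezxeororiz.
Rule 2 (final devoicing): /z/ is a voiced obstruent in word-final position, so it devoices to [s]. /xezxeororiz/ → xezxeororis.

xezxeororis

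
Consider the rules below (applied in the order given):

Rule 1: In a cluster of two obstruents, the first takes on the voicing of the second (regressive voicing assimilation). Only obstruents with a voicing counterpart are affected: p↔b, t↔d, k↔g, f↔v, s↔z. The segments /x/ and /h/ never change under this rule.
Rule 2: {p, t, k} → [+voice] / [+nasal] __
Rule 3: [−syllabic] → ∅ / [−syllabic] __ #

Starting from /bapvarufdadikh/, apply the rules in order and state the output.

Rule 1 (regressive voicing assimilation): /p/ precedes the voiced obstruent /v/, so it voices to [b] by assimilation. /f/ precedes the voiced obstruent /d/, so it voices to [v] by assimilation. /bapvarufdadikh/ → babvaruvdadikh.
Rule 2 (post-nasal voicing): no segment meets the environment; /babvaruvdadikh/ is unchanged.
Rule 3 (final cluster simplification): /h/ is the second consonant of a word-final cluster /kh/, so it deletes. /babvaruvdadikh/ → babvaruvdadik.

babvaruvdadik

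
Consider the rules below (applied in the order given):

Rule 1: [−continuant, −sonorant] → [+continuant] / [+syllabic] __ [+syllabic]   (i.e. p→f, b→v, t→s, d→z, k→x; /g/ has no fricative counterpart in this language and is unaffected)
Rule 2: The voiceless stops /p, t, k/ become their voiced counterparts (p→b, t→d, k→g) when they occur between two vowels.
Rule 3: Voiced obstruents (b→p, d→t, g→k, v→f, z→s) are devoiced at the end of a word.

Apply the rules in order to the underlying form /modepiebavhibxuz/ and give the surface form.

Rule 1 (intervocalic spirantization): /d/ is a stop between vowels /o/ and /e/, so it spirantizes to the fricative [z]. /p/ is a stop between vowels /e/ and /i/, so it spirantizes to the fricative [f]. /b/ is a stop between vowels /e/ and /a/, so it spirantizes to the fricative [v]. /modepiebavhibxuz/ → mozefievavhibxuz.
Rule 2 (intervocalic voicing): no segment meets the environment; /mozefievavhibxuz/ is unchanged.
Rule 3 (final devoicing): /z/ is a voiced obstruent in word-final position, so it devoices to [s]. /mozefievavhibxuz/ → mozefievavhibxus.

mozefievavhibxus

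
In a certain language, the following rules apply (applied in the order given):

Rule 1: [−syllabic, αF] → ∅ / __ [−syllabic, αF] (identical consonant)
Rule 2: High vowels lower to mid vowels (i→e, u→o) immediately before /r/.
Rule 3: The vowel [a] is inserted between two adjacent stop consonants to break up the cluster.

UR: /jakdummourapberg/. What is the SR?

jakadumoorapaberg

Rule 1 (degemination): /mm/ is a geminate; the first /m/ deletes. /jakdummourapberg/ → jakdumourapberg.
Rule 2 (pre-rhotic lowering): /u/ is a high vowel immediately before /r/, so it lowers to [o]. /jakdumourapberg/ → jakdumoorapberg.
Rule 3 (stop-cluster a-epenthesis): /k/ and /d/ form a stop–stop cluster, so [a] is inserted between them. /p/ and /b/ form a stop–stop cluster, so [a] is inserted between them. /jakdumoorapberg/ → jakadumoorapaberg.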